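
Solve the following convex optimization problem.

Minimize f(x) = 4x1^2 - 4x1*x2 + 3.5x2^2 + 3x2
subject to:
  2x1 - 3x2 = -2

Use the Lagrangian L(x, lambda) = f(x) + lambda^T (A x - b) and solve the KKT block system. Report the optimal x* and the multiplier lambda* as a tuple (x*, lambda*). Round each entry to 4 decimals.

Form the Lagrangian:
  L(x, lambda) = (1/2) x^T Q x + c^T x + lambda^T (A x - b)
Stationarity (grad_x L = 0): Q x + c + A^T lambda = 0.
Primal feasibility: A x = b.

This gives the KKT block system:
  [ Q   A^T ] [ x     ]   [-c ]
  [ A    0  ] [ lambda ] = [ b ]

Solving the linear system:
  x*      = (-0.4231, 0.3846)
  lambda* = (2.4615)
  f(x*)   = 3.0385

x* = (-0.4231, 0.3846), lambda* = (2.4615)


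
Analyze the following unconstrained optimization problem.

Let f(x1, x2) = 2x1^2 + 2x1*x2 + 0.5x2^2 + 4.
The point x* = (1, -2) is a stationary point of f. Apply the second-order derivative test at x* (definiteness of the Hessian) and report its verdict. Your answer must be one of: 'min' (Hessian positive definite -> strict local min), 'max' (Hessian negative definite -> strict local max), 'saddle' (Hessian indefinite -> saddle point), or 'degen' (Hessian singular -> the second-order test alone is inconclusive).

Compute the Hessian H = grad^2 f:
  H = [[4, 2], [2, 1]]
Verify stationarity: grad f(x*) = H x* + g = (0, 0).
Eigenvalues of H: 0, 5.
H has a zero eigenvalue (singular; positive semidefinite but not definite), so H is neither positive definite, negative definite, nor indefinite. The second-order test alone is inconclusive -> degen.
(Indeed, f is constant along the null direction of H through x*, so x* is not a strict local extremum.)

degen


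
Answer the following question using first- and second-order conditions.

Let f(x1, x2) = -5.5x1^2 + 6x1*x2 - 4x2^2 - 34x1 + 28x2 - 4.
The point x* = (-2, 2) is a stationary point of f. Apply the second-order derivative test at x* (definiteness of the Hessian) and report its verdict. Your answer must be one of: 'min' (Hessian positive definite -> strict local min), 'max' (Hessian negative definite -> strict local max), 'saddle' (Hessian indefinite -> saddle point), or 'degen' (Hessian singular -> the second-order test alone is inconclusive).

Compute the Hessian H = grad^2 f:
  H = [[-11, 6], [6, -8]]
Verify stationarity: grad f(x*) = H x* + g = (0, 0).
Eigenvalues of H: -15.6847, -3.3153.
Both eigenvalues < 0, so H is negative definite -> x* is a strict local max.

max


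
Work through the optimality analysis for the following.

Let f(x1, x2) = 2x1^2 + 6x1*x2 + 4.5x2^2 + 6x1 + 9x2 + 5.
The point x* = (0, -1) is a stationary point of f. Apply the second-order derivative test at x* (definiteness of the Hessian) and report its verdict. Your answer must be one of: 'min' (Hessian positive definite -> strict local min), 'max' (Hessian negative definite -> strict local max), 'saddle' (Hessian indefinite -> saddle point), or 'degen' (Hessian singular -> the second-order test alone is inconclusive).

Compute the Hessian H = grad^2 f:
  H = [[4, 6], [6, 9]]
Verify stationarity: grad f(x*) = H x* + g = (0, 0).
Eigenvalues of H: 0, 13.
H has a zero eigenvalue (singular; positive semidefinite but not definite), so H is neither positive definite, negative definite, nor indefinite. The second-order test alone is inconclusive -> degen.
(Indeed, f is constant along the null direction of H through x*, so x* is not a strict local extremum.)

degen


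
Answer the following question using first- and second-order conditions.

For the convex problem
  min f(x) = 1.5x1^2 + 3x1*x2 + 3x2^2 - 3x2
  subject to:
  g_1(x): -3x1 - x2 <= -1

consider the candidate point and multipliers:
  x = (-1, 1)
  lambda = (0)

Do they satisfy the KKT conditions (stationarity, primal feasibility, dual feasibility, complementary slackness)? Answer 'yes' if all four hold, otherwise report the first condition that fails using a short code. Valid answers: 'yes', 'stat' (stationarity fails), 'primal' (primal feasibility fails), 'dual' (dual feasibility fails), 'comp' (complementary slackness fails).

Gradient of f: grad f(x) = Q x + c = (0, 0)
Constraint values g_i(x) = a_i^T x - b_i:
  g_1((-1, 1)) = 3
Stationarity residual: grad f(x) + sum_i lambda_i a_i = (0, 0)
  -> stationarity OK
Primal feasibility (all g_i <= 0): FAILS
Dual feasibility (all lambda_i >= 0): OK
Complementary slackness (lambda_i * g_i(x) = 0 for all i): OK

Verdict: the first failing condition is primal_feasibility -> primal.

primal


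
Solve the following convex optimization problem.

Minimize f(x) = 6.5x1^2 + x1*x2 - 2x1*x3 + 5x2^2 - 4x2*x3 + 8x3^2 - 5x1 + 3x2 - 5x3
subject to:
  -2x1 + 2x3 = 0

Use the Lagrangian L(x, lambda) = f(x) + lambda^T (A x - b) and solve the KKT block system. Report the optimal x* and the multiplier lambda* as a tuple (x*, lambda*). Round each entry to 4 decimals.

Form the Lagrangian:
  L(x, lambda) = (1/2) x^T Q x + c^T x + lambda^T (A x - b)
Stationarity (grad_x L = 0): Q x + c + A^T lambda = 0.
Primal feasibility: A x = b.

This gives the KKT block system:
  [ Q   A^T ] [ x     ]   [-c ]
  [ A    0  ] [ lambda ] = [ b ]

Solving the linear system:
  x*      = (0.3776, -0.1867, 0.3776)
  lambda* = (-0.5166)
  f(x*)   = -2.168

x* = (0.3776, -0.1867, 0.3776), lambda* = (-0.5166)


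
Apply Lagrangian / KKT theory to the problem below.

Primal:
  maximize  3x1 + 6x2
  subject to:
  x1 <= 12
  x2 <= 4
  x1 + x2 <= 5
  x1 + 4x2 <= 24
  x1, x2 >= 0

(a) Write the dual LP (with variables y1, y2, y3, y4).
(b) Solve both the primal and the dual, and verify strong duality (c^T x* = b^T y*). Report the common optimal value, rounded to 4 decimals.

The standard primal-dual pair for 'max c^T x s.t. A x <= b, x >= 0' is:
  Dual:  min b^T y  s.t.  A^T y >= c,  y >= 0.

So the dual LP is:
  minimize  12y1 + 4y2 + 5y3 + 24y4
  subject to:
    y1 + y3 + y4 >= 3
    y2 + y3 + 4y4 >= 6
    y1, y2, y3, y4 >= 0

Solving the primal: x* = (1, 4).
  primal value c^T x* = 27.
Solving the dual: y* = (0, 3, 3, 0).
  dual value b^T y* = 27.
Strong duality: c^T x* = b^T y*. Confirmed.

27


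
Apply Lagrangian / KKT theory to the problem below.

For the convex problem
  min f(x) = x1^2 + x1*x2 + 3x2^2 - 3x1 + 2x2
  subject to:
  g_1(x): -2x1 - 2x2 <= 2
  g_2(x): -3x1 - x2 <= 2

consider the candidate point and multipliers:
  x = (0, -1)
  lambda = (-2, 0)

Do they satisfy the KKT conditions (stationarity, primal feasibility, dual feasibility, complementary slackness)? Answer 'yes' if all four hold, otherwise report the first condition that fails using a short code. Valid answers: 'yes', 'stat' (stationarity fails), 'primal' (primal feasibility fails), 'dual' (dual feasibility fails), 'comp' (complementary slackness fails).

Gradient of f: grad f(x) = Q x + c = (-4, -4)
Constraint values g_i(x) = a_i^T x - b_i:
  g_1((0, -1)) = 0
  g_2((0, -1)) = -1
Stationarity residual: grad f(x) + sum_i lambda_i a_i = (0, 0)
  -> stationarity OK
Primal feasibility (all g_i <= 0): OK
Dual feasibility (all lambda_i >= 0): FAILS
Complementary slackness (lambda_i * g_i(x) = 0 for all i): OK

Verdict: the first failing condition is dual_feasibility -> dual.

dual


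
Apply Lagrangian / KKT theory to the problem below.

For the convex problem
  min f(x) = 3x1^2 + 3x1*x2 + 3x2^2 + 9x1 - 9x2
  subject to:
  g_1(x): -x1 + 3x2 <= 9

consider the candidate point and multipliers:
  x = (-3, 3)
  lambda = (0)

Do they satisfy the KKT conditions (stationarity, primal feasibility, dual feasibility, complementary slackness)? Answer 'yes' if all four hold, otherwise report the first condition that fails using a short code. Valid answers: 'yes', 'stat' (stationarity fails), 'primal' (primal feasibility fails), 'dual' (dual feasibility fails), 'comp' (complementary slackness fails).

Gradient of f: grad f(x) = Q x + c = (0, 0)
Constraint values g_i(x) = a_i^T x - b_i:
  g_1((-3, 3)) = 3
Stationarity residual: grad f(x) + sum_i lambda_i a_i = (0, 0)
  -> stationarity OK
Primal feasibility (all g_i <= 0): FAILS
Dual feasibility (all lambda_i >= 0): OK
Complementary slackness (lambda_i * g_i(x) = 0 for all i): OK

Verdict: the first failing condition is primal_feasibility -> primal.

primal


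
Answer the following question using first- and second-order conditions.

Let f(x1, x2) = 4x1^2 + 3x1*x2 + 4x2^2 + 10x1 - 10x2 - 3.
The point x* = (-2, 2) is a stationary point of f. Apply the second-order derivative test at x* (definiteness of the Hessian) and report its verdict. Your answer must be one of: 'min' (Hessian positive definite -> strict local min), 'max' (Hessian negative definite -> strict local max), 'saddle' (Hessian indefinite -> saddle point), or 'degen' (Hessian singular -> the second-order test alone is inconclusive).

Compute the Hessian H = grad^2 f:
  H = [[8, 3], [3, 8]]
Verify stationarity: grad f(x*) = H x* + g = (0, 0).
Eigenvalues of H: 5, 11.
Both eigenvalues > 0, so H is positive definite -> x* is a strict local min.

min


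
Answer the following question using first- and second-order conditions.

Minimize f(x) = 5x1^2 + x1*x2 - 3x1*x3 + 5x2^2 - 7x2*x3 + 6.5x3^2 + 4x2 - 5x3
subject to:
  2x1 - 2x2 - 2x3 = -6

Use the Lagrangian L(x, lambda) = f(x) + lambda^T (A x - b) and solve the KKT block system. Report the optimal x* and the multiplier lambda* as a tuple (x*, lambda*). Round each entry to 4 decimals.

Form the Lagrangian:
  L(x, lambda) = (1/2) x^T Q x + c^T x + lambda^T (A x - b)
Stationarity (grad_x L = 0): Q x + c + A^T lambda = 0.
Primal feasibility: A x = b.

This gives the KKT block system:
  [ Q   A^T ] [ x     ]   [-c ]
  [ A    0  ] [ lambda ] = [ b ]

Solving the linear system:
  x*      = (-0.2922, 1.252, 1.4558)
  lambda* = (3.0188)
  f(x*)   = 7.9209

x* = (-0.2922, 1.252, 1.4558), lambda* = (3.0188)


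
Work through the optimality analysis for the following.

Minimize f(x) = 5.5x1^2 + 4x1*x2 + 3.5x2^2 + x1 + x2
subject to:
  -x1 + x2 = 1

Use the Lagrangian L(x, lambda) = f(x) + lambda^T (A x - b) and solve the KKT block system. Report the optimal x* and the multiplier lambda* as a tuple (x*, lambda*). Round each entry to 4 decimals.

Form the Lagrangian:
  L(x, lambda) = (1/2) x^T Q x + c^T x + lambda^T (A x - b)
Stationarity (grad_x L = 0): Q x + c + A^T lambda = 0.
Primal feasibility: A x = b.

This gives the KKT block system:
  [ Q   A^T ] [ x     ]   [-c ]
  [ A    0  ] [ lambda ] = [ b ]

Solving the linear system:
  x*      = (-0.5, 0.5)
  lambda* = (-2.5)
  f(x*)   = 1.25

x* = (-0.5, 0.5), lambda* = (-2.5)


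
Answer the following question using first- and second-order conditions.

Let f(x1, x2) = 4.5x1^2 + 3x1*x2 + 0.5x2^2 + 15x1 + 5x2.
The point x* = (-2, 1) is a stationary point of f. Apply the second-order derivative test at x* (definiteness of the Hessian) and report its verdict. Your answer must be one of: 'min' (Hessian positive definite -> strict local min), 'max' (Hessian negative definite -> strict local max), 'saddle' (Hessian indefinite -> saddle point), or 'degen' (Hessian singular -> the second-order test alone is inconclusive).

Compute the Hessian H = grad^2 f:
  H = [[9, 3], [3, 1]]
Verify stationarity: grad f(x*) = H x* + g = (0, 0).
Eigenvalues of H: 0, 10.
H has a zero eigenvalue (singular; positive semidefinite but not definite), so H is neither positive definite, negative definite, nor indefinite. The second-order test alone is inconclusive -> degen.
(Indeed, f is constant along the null direction of H through x*, so x* is not a strict local extremum.)

degen


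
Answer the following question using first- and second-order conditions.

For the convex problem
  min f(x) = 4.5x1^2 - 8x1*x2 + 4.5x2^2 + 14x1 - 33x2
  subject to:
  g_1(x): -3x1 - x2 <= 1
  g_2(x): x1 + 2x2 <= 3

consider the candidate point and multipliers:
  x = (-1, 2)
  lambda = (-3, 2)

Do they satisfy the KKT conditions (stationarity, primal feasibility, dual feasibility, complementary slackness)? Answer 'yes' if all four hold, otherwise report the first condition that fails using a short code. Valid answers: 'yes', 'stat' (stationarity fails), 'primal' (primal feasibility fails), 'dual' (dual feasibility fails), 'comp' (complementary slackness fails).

Gradient of f: grad f(x) = Q x + c = (-11, -7)
Constraint values g_i(x) = a_i^T x - b_i:
  g_1((-1, 2)) = 0
  g_2((-1, 2)) = 0
Stationarity residual: grad f(x) + sum_i lambda_i a_i = (0, 0)
  -> stationarity OK
Primal feasibility (all g_i <= 0): OK
Dual feasibility (all lambda_i >= 0): FAILS
Complementary slackness (lambda_i * g_i(x) = 0 for all i): OK

Verdict: the first failing condition is dual_feasibility -> dual.

dual


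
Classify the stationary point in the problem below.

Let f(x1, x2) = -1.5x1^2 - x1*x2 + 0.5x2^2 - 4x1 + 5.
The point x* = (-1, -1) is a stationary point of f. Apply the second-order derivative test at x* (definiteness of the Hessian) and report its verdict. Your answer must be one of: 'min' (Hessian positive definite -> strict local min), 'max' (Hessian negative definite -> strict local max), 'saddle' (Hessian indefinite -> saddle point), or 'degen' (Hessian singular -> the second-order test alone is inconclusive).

Compute the Hessian H = grad^2 f:
  H = [[-3, -1], [-1, 1]]
Verify stationarity: grad f(x*) = H x* + g = (0, 0).
Eigenvalues of H: -3.2361, 1.2361.
Eigenvalues have mixed signs, so H is indefinite -> x* is a saddle point.

saddle


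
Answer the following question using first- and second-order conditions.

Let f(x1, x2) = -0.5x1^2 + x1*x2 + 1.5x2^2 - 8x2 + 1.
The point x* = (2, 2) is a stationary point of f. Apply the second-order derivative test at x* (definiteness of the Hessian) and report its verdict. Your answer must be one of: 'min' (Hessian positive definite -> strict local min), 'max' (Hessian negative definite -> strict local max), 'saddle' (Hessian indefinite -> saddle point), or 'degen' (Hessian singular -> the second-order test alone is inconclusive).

Compute the Hessian H = grad^2 f:
  H = [[-1, 1], [1, 3]]
Verify stationarity: grad f(x*) = H x* + g = (0, 0).
Eigenvalues of H: -1.2361, 3.2361.
Eigenvalues have mixed signs, so H is indefinite -> x* is a saddle point.

saddle


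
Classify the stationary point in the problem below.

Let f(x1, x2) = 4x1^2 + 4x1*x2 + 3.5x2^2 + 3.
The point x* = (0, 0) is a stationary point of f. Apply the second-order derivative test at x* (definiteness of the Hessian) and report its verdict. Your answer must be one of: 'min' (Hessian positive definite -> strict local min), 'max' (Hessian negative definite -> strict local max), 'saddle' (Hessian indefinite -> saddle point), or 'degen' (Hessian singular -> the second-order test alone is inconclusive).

Compute the Hessian H = grad^2 f:
  H = [[8, 4], [4, 7]]
Verify stationarity: grad f(x*) = H x* + g = (0, 0).
Eigenvalues of H: 3.4689, 11.5311.
Both eigenvalues > 0, so H is positive definite -> x* is a strict local min.

min


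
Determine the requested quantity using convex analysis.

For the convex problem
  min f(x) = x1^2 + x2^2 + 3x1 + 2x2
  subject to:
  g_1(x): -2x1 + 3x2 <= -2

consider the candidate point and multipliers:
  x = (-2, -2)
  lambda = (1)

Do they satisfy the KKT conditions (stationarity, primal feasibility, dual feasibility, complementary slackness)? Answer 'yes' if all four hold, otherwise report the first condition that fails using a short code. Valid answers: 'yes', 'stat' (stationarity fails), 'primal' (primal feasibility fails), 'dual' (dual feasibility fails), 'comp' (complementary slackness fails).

Gradient of f: grad f(x) = Q x + c = (-1, -2)
Constraint values g_i(x) = a_i^T x - b_i:
  g_1((-2, -2)) = 0
Stationarity residual: grad f(x) + sum_i lambda_i a_i = (-3, 1)
  -> stationarity FAILS
Primal feasibility (all g_i <= 0): OK
Dual feasibility (all lambda_i >= 0): OK
Complementary slackness (lambda_i * g_i(x) = 0 for all i): OK

Verdict: the first failing condition is stationarity -> stat.

stat


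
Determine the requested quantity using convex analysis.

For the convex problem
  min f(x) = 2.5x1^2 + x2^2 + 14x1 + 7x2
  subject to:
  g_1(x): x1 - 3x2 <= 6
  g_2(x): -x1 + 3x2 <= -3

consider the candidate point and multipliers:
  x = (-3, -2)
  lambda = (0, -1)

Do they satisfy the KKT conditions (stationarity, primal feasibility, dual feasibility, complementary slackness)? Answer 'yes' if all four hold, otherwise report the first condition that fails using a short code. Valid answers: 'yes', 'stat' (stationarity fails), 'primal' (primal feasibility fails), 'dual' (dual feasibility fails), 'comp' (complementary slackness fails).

Gradient of f: grad f(x) = Q x + c = (-1, 3)
Constraint values g_i(x) = a_i^T x - b_i:
  g_1((-3, -2)) = -3
  g_2((-3, -2)) = 0
Stationarity residual: grad f(x) + sum_i lambda_i a_i = (0, 0)
  -> stationarity OK
Primal feasibility (all g_i <= 0): OK
Dual feasibility (all lambda_i >= 0): FAILS
Complementary slackness (lambda_i * g_i(x) = 0 for all i): OK

Verdict: the first failing condition is dual_feasibility -> dual.

dual


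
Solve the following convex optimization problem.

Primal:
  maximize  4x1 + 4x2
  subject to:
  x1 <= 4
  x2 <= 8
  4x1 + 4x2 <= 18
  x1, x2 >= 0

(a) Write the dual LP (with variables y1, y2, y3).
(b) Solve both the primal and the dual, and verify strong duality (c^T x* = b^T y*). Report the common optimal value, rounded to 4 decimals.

The standard primal-dual pair for 'max c^T x s.t. A x <= b, x >= 0' is:
  Dual:  min b^T y  s.t.  A^T y >= c,  y >= 0.

So the dual LP is:
  minimize  4y1 + 8y2 + 18y3
  subject to:
    y1 + 4y3 >= 4
    y2 + 4y3 >= 4
    y1, y2, y3 >= 0

Solving the primal: x* = (0, 4.5).
  primal value c^T x* = 18.
Solving the dual: y* = (0, 0, 1).
  dual value b^T y* = 18.
Strong duality: c^T x* = b^T y*. Confirmed.

18


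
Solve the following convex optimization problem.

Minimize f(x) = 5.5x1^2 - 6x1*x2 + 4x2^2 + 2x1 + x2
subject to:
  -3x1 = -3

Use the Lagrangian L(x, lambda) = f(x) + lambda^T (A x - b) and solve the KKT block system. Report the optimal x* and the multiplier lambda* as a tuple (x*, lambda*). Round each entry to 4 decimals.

Form the Lagrangian:
  L(x, lambda) = (1/2) x^T Q x + c^T x + lambda^T (A x - b)
Stationarity (grad_x L = 0): Q x + c + A^T lambda = 0.
Primal feasibility: A x = b.

This gives the KKT block system:
  [ Q   A^T ] [ x     ]   [-c ]
  [ A    0  ] [ lambda ] = [ b ]

Solving the linear system:
  x*      = (1, 0.625)
  lambda* = (3.0833)
  f(x*)   = 5.9375

x* = (1, 0.625), lambda* = (3.0833)


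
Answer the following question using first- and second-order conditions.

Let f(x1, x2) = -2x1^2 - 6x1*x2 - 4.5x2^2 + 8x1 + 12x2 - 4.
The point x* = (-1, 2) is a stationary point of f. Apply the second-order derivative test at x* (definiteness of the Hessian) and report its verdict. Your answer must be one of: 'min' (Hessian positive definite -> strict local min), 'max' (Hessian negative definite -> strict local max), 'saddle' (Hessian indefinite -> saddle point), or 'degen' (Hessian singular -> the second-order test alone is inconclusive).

Compute the Hessian H = grad^2 f:
  H = [[-4, -6], [-6, -9]]
Verify stationarity: grad f(x*) = H x* + g = (0, 0).
Eigenvalues of H: -13, 0.
H has a zero eigenvalue (singular; negative semidefinite but not definite), so H is neither positive definite, negative definite, nor indefinite. The second-order test alone is inconclusive -> degen.
(Indeed, f is constant along the null direction of H through x*, so x* is not a strict local extremum.)

degen


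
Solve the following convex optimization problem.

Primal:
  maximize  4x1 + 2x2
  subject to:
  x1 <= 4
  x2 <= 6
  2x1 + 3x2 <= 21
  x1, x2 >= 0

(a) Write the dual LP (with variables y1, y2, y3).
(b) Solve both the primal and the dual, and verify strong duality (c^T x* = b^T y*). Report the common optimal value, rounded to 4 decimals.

The standard primal-dual pair for 'max c^T x s.t. A x <= b, x >= 0' is:
  Dual:  min b^T y  s.t.  A^T y >= c,  y >= 0.

So the dual LP is:
  minimize  4y1 + 6y2 + 21y3
  subject to:
    y1 + 2y3 >= 4
    y2 + 3y3 >= 2
    y1, y2, y3 >= 0

Solving the primal: x* = (4, 4.3333).
  primal value c^T x* = 24.6667.
Solving the dual: y* = (2.6667, 0, 0.6667).
  dual value b^T y* = 24.6667.
Strong duality: c^T x* = b^T y*. Confirmed.

24.6667


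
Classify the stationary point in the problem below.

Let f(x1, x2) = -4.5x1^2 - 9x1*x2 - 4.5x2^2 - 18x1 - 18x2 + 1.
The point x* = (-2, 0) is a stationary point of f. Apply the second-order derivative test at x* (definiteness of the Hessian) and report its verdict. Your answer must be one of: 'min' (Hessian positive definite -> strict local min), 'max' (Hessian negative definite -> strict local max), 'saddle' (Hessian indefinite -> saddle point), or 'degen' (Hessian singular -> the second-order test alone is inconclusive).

Compute the Hessian H = grad^2 f:
  H = [[-9, -9], [-9, -9]]
Verify stationarity: grad f(x*) = H x* + g = (0, 0).
Eigenvalues of H: -18, 0.
H has a zero eigenvalue (singular; negative semidefinite but not definite), so H is neither positive definite, negative definite, nor indefinite. The second-order test alone is inconclusive -> degen.
(Indeed, f is constant along the null direction of H through x*, so x* is not a strict local extremum.)

degen


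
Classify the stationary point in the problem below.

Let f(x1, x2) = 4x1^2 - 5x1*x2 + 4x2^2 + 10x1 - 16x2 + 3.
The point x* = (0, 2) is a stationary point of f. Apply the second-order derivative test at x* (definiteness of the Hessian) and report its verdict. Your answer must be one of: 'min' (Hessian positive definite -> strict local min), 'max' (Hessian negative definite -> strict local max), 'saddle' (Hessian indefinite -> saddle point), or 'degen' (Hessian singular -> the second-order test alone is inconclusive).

Compute the Hessian H = grad^2 f:
  H = [[8, -5], [-5, 8]]
Verify stationarity: grad f(x*) = H x* + g = (0, 0).
Eigenvalues of H: 3, 13.
Both eigenvalues > 0, so H is positive definite -> x* is a strict local min.

min


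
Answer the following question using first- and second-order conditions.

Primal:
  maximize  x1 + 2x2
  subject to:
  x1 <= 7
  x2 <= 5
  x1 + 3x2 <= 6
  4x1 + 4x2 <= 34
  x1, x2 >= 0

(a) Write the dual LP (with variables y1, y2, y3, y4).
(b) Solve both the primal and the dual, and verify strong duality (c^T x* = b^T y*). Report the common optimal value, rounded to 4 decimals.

The standard primal-dual pair for 'max c^T x s.t. A x <= b, x >= 0' is:
  Dual:  min b^T y  s.t.  A^T y >= c,  y >= 0.

So the dual LP is:
  minimize  7y1 + 5y2 + 6y3 + 34y4
  subject to:
    y1 + y3 + 4y4 >= 1
    y2 + 3y3 + 4y4 >= 2
    y1, y2, y3, y4 >= 0

Solving the primal: x* = (6, 0).
  primal value c^T x* = 6.
Solving the dual: y* = (0, 0, 1, 0).
  dual value b^T y* = 6.
Strong duality: c^T x* = b^T y*. Confirmed.

6


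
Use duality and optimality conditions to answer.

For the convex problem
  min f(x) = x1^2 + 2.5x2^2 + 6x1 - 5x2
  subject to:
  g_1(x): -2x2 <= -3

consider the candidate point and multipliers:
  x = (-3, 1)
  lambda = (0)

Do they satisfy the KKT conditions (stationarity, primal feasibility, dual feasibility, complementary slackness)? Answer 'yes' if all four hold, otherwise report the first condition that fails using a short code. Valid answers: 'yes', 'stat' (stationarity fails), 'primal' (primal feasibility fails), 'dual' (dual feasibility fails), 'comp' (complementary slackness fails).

Gradient of f: grad f(x) = Q x + c = (0, 0)
Constraint values g_i(x) = a_i^T x - b_i:
  g_1((-3, 1)) = 1
Stationarity residual: grad f(x) + sum_i lambda_i a_i = (0, 0)
  -> stationarity OK
Primal feasibility (all g_i <= 0): FAILS
Dual feasibility (all lambda_i >= 0): OK
Complementary slackness (lambda_i * g_i(x) = 0 for all i): OK

Verdict: the first failing condition is primal_feasibility -> primal.

primal


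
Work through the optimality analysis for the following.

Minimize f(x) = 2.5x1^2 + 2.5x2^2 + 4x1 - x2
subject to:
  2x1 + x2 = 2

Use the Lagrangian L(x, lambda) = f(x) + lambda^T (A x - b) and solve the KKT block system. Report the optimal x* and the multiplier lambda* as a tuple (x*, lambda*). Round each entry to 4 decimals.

Form the Lagrangian:
  L(x, lambda) = (1/2) x^T Q x + c^T x + lambda^T (A x - b)
Stationarity (grad_x L = 0): Q x + c + A^T lambda = 0.
Primal feasibility: A x = b.

This gives the KKT block system:
  [ Q   A^T ] [ x     ]   [-c ]
  [ A    0  ] [ lambda ] = [ b ]

Solving the linear system:
  x*      = (0.56, 0.88)
  lambda* = (-3.4)
  f(x*)   = 4.08

x* = (0.56, 0.88), lambda* = (-3.4)


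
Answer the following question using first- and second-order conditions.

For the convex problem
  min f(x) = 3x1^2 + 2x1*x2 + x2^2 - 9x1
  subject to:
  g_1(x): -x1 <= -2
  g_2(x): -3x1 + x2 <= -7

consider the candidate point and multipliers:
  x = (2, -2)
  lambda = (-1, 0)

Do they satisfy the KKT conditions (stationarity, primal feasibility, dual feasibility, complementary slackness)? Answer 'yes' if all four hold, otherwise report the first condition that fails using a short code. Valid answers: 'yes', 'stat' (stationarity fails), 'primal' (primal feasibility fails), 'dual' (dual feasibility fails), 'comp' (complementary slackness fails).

Gradient of f: grad f(x) = Q x + c = (-1, 0)
Constraint values g_i(x) = a_i^T x - b_i:
  g_1((2, -2)) = 0
  g_2((2, -2)) = -1
Stationarity residual: grad f(x) + sum_i lambda_i a_i = (0, 0)
  -> stationarity OK
Primal feasibility (all g_i <= 0): OK
Dual feasibility (all lambda_i >= 0): FAILS
Complementary slackness (lambda_i * g_i(x) = 0 for all i): OK

Verdict: the first failing condition is dual_feasibility -> dual.

dual


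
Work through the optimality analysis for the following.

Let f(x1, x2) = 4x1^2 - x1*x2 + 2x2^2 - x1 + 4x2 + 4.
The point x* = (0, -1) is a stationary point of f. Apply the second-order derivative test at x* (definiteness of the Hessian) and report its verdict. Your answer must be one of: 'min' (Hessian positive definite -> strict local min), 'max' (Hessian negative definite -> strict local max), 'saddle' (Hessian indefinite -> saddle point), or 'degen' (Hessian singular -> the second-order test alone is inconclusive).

Compute the Hessian H = grad^2 f:
  H = [[8, -1], [-1, 4]]
Verify stationarity: grad f(x*) = H x* + g = (0, 0).
Eigenvalues of H: 3.7639, 8.2361.
Both eigenvalues > 0, so H is positive definite -> x* is a strict local min.

min


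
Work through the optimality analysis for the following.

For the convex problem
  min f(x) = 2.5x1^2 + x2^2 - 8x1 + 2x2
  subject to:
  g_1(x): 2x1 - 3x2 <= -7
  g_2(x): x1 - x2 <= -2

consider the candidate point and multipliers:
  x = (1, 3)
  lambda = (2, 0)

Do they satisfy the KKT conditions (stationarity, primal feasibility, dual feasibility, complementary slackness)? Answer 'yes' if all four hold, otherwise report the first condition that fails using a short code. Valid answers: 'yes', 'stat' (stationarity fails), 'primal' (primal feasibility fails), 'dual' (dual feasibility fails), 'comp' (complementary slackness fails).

Gradient of f: grad f(x) = Q x + c = (-3, 8)
Constraint values g_i(x) = a_i^T x - b_i:
  g_1((1, 3)) = 0
  g_2((1, 3)) = 0
Stationarity residual: grad f(x) + sum_i lambda_i a_i = (1, 2)
  -> stationarity FAILS
Primal feasibility (all g_i <= 0): OK
Dual feasibility (all lambda_i >= 0): OK
Complementary slackness (lambda_i * g_i(x) = 0 for all i): OK

Verdict: the first failing condition is stationarity -> stat.

stat


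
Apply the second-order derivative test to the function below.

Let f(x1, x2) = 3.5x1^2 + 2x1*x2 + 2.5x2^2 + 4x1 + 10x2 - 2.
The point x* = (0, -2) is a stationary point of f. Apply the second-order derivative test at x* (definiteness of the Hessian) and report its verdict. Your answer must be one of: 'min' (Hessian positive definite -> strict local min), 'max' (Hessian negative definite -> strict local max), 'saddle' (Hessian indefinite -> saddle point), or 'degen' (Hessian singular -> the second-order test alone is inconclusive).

Compute the Hessian H = grad^2 f:
  H = [[7, 2], [2, 5]]
Verify stationarity: grad f(x*) = H x* + g = (0, 0).
Eigenvalues of H: 3.7639, 8.2361.
Both eigenvalues > 0, so H is positive definite -> x* is a strict local min.

min


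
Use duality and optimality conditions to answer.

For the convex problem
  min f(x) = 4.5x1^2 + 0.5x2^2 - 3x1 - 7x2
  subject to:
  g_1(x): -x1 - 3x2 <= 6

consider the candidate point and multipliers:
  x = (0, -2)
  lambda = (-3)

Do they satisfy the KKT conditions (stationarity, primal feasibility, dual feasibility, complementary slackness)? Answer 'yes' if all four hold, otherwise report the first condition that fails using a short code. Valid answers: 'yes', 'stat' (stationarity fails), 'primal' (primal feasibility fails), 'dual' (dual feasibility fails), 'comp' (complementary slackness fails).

Gradient of f: grad f(x) = Q x + c = (-3, -9)
Constraint values g_i(x) = a_i^T x - b_i:
  g_1((0, -2)) = 0
Stationarity residual: grad f(x) + sum_i lambda_i a_i = (0, 0)
  -> stationarity OK
Primal feasibility (all g_i <= 0): OK
Dual feasibility (all lambda_i >= 0): FAILS
Complementary slackness (lambda_i * g_i(x) = 0 for all i): OK

Verdict: the first failing condition is dual_feasibility -> dual.

dual


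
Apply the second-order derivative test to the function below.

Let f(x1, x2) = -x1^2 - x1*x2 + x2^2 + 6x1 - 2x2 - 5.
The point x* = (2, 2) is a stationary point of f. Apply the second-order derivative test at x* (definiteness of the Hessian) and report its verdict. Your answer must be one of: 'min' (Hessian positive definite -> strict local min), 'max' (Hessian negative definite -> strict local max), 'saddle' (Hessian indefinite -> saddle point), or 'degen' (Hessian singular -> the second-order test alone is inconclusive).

Compute the Hessian H = grad^2 f:
  H = [[-2, -1], [-1, 2]]
Verify stationarity: grad f(x*) = H x* + g = (0, 0).
Eigenvalues of H: -2.2361, 2.2361.
Eigenvalues have mixed signs, so H is indefinite -> x* is a saddle point.

saddle


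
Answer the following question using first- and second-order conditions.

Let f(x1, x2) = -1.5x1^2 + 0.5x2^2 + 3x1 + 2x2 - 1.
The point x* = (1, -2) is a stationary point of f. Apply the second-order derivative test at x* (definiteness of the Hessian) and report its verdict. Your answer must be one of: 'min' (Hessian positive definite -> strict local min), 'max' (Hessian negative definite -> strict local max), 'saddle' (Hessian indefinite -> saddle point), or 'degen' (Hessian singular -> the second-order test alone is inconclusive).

Compute the Hessian H = grad^2 f:
  H = [[-3, 0], [0, 1]]
Verify stationarity: grad f(x*) = H x* + g = (0, 0).
Eigenvalues of H: -3, 1.
Eigenvalues have mixed signs, so H is indefinite -> x* is a saddle point.

saddle


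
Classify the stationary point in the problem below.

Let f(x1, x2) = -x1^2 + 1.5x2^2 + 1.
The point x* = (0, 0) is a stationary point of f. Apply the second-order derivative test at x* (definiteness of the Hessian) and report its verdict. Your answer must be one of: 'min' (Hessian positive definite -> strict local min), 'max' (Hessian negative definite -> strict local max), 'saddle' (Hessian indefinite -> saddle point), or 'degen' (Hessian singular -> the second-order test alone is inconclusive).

Compute the Hessian H = grad^2 f:
  H = [[-2, 0], [0, 3]]
Verify stationarity: grad f(x*) = H x* + g = (0, 0).
Eigenvalues of H: -2, 3.
Eigenvalues have mixed signs, so H is indefinite -> x* is a saddle point.

saddle


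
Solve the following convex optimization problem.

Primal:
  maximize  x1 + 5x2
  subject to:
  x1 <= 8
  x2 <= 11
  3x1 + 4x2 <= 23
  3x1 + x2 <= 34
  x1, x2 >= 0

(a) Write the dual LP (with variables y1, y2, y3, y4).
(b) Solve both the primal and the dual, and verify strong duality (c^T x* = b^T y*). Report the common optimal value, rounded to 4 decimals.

The standard primal-dual pair for 'max c^T x s.t. A x <= b, x >= 0' is:
  Dual:  min b^T y  s.t.  A^T y >= c,  y >= 0.

So the dual LP is:
  minimize  8y1 + 11y2 + 23y3 + 34y4
  subject to:
    y1 + 3y3 + 3y4 >= 1
    y2 + 4y3 + y4 >= 5
    y1, y2, y3, y4 >= 0

Solving the primal: x* = (0, 5.75).
  primal value c^T x* = 28.75.
Solving the dual: y* = (0, 0, 1.25, 0).
  dual value b^T y* = 28.75.
Strong duality: c^T x* = b^T y*. Confirmed.

28.75


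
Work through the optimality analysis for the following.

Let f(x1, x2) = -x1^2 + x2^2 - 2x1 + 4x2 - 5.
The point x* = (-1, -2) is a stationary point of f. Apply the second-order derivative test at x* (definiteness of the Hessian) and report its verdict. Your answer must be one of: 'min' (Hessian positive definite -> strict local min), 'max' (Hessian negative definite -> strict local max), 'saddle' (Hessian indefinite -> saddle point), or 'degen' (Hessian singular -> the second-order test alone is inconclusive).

Compute the Hessian H = grad^2 f:
  H = [[-2, 0], [0, 2]]
Verify stationarity: grad f(x*) = H x* + g = (0, 0).
Eigenvalues of H: -2, 2.
Eigenvalues have mixed signs, so H is indefinite -> x* is a saddle point.

saddle


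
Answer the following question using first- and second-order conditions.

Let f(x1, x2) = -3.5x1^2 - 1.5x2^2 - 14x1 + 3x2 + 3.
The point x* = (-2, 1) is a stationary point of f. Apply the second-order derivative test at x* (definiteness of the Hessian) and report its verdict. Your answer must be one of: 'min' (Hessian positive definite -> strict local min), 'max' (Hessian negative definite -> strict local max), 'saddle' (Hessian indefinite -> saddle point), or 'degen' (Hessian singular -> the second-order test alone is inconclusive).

Compute the Hessian H = grad^2 f:
  H = [[-7, 0], [0, -3]]
Verify stationarity: grad f(x*) = H x* + g = (0, 0).
Eigenvalues of H: -7, -3.
Both eigenvalues < 0, so H is negative definite -> x* is a strict local max.

max


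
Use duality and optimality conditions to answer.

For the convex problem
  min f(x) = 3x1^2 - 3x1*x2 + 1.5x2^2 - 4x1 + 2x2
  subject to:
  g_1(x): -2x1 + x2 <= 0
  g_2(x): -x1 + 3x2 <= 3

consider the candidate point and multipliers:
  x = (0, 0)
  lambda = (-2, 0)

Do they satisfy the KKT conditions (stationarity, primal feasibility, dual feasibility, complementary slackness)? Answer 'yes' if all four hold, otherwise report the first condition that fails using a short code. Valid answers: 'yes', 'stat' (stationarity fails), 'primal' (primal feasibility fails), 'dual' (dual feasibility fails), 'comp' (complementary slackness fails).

Gradient of f: grad f(x) = Q x + c = (-4, 2)
Constraint values g_i(x) = a_i^T x - b_i:
  g_1((0, 0)) = 0
  g_2((0, 0)) = -3
Stationarity residual: grad f(x) + sum_i lambda_i a_i = (0, 0)
  -> stationarity OK
Primal feasibility (all g_i <= 0): OK
Dual feasibility (all lambda_i >= 0): FAILS
Complementary slackness (lambda_i * g_i(x) = 0 for all i): OK

Verdict: the first failing condition is dual_feasibility -> dual.

dual


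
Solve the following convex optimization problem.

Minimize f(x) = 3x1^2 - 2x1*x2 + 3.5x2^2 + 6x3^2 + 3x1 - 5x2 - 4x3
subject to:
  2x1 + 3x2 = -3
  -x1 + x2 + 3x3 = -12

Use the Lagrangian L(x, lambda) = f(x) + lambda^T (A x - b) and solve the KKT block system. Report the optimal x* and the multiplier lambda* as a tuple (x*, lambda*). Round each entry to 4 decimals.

Form the Lagrangian:
  L(x, lambda) = (1/2) x^T Q x + c^T x + lambda^T (A x - b)
Stationarity (grad_x L = 0): Q x + c + A^T lambda = 0.
Primal feasibility: A x = b.

This gives the KKT block system:
  [ Q   A^T ] [ x     ]   [-c ]
  [ A    0  ] [ lambda ] = [ b ]

Solving the linear system:
  x*      = (0.8828, -1.5885, -3.1762)
  lambda* = (1.2823, 14.0383)
  f(x*)   = 97.801

x* = (0.8828, -1.5885, -3.1762), lambda* = (1.2823, 14.0383)


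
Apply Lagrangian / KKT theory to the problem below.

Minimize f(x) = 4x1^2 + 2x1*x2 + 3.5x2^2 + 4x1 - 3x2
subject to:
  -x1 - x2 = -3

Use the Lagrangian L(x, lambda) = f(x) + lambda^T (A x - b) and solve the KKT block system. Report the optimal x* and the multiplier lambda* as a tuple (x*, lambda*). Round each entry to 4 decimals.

Form the Lagrangian:
  L(x, lambda) = (1/2) x^T Q x + c^T x + lambda^T (A x - b)
Stationarity (grad_x L = 0): Q x + c + A^T lambda = 0.
Primal feasibility: A x = b.

This gives the KKT block system:
  [ Q   A^T ] [ x     ]   [-c ]
  [ A    0  ] [ lambda ] = [ b ]

Solving the linear system:
  x*      = (0.7273, 2.2727)
  lambda* = (14.3636)
  f(x*)   = 19.5909

x* = (0.7273, 2.2727), lambda* = (14.3636)


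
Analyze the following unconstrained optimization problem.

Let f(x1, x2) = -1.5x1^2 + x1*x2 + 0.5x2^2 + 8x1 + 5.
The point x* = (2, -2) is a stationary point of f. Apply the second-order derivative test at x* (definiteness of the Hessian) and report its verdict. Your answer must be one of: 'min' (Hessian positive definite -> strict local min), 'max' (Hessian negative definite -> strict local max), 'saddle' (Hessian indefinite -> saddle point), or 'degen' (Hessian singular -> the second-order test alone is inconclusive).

Compute the Hessian H = grad^2 f:
  H = [[-3, 1], [1, 1]]
Verify stationarity: grad f(x*) = H x* + g = (0, 0).
Eigenvalues of H: -3.2361, 1.2361.
Eigenvalues have mixed signs, so H is indefinite -> x* is a saddle point.

saddle


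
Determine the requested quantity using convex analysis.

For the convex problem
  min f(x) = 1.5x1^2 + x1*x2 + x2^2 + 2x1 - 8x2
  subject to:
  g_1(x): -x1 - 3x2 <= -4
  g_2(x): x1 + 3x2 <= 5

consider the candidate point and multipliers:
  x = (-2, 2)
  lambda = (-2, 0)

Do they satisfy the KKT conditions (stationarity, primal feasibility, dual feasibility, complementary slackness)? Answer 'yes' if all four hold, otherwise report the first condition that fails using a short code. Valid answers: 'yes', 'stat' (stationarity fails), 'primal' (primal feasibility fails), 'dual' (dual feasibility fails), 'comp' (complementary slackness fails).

Gradient of f: grad f(x) = Q x + c = (-2, -6)
Constraint values g_i(x) = a_i^T x - b_i:
  g_1((-2, 2)) = 0
  g_2((-2, 2)) = -1
Stationarity residual: grad f(x) + sum_i lambda_i a_i = (0, 0)
  -> stationarity OK
Primal feasibility (all g_i <= 0): OK
Dual feasibility (all lambda_i >= 0): FAILS
Complementary slackness (lambda_i * g_i(x) = 0 for all i): OK

Verdict: the first failing condition is dual_feasibility -> dual.

dual


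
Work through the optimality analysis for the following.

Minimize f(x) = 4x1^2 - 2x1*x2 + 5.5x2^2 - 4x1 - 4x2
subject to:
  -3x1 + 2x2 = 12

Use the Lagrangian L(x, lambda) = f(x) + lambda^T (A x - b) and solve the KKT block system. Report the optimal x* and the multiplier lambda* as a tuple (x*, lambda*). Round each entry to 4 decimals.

Form the Lagrangian:
  L(x, lambda) = (1/2) x^T Q x + c^T x + lambda^T (A x - b)
Stationarity (grad_x L = 0): Q x + c + A^T lambda = 0.
Primal feasibility: A x = b.

This gives the KKT block system:
  [ Q   A^T ] [ x     ]   [-c ]
  [ A    0  ] [ lambda ] = [ b ]

Solving the linear system:
  x*      = (-2.8785, 1.6822)
  lambda* = (-10.1308)
  f(x*)   = 63.1776

x* = (-2.8785, 1.6822), lambda* = (-10.1308)


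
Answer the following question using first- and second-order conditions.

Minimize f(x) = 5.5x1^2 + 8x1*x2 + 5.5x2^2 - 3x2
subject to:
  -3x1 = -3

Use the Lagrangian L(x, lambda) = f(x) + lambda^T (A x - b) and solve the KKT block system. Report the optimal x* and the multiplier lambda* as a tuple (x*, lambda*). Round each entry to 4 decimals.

Form the Lagrangian:
  L(x, lambda) = (1/2) x^T Q x + c^T x + lambda^T (A x - b)
Stationarity (grad_x L = 0): Q x + c + A^T lambda = 0.
Primal feasibility: A x = b.

This gives the KKT block system:
  [ Q   A^T ] [ x     ]   [-c ]
  [ A    0  ] [ lambda ] = [ b ]

Solving the linear system:
  x*      = (1, -0.4545)
  lambda* = (2.4545)
  f(x*)   = 4.3636

x* = (1, -0.4545), lambda* = (2.4545)


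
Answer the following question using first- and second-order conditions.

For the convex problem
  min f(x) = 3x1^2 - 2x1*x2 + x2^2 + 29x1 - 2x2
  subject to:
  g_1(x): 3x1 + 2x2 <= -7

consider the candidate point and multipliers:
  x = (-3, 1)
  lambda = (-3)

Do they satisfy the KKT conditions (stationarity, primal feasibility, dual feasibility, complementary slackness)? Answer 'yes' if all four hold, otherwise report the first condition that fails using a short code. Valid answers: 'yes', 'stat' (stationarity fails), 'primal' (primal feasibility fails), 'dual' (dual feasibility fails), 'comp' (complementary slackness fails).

Gradient of f: grad f(x) = Q x + c = (9, 6)
Constraint values g_i(x) = a_i^T x - b_i:
  g_1((-3, 1)) = 0
Stationarity residual: grad f(x) + sum_i lambda_i a_i = (0, 0)
  -> stationarity OK
Primal feasibility (all g_i <= 0): OK
Dual feasibility (all lambda_i >= 0): FAILS
Complementary slackness (lambda_i * g_i(x) = 0 for all i): OK

Verdict: the first failing condition is dual_feasibility -> dual.

dual
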